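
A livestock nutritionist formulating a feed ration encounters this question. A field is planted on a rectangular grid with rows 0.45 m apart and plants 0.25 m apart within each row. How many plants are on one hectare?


D = 10000 / (row_sp * plant_sp)
  = 10000 / (0.45 * 0.25)
  = 10000 / 0.1125
  = 88888.89 plants/ha


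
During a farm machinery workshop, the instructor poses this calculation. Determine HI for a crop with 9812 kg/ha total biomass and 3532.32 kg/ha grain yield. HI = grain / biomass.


HI = grain_yield / biomass
   = 3532.32 / 9812
   = 0.36


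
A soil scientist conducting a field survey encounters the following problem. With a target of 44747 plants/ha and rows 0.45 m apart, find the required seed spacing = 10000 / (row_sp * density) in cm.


spacing = 10000 / (row_sp * density)
        = 10000 / (0.45 * 44747)
        = 10000 / 20136.15
        = 0.49662 m = 49.66 cm


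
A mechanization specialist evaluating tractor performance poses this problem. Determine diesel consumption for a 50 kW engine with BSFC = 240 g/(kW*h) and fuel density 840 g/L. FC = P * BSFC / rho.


FC = P * BSFC / rho_fuel
   = 50 * 240 / 840
   = 12000 / 840
   = 14.29 L/h


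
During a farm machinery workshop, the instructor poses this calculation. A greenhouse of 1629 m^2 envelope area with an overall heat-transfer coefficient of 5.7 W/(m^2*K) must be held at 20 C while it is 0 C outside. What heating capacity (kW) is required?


dT = 20 - (0) = 20 K
Q = U * A * dT
  = 5.7 * 1629 * 20
  = 185706 W = 185.71 kW


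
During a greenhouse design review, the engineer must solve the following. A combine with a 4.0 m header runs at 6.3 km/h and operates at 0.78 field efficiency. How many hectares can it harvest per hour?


C = w * v * eta_f / 10
  = 4.0 * 6.3 * 0.78 / 10
  = 19.66 / 10
  = 1.97 ha/h


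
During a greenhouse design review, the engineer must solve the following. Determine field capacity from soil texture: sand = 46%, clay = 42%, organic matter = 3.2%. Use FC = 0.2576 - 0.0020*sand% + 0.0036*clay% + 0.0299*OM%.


FC = 0.2576 - 0.0020*46 + 0.0036*42 + 0.0299*3.2
   = 0.2576 - 0.0920 + 0.1512 + 0.0957
   = 0.4125


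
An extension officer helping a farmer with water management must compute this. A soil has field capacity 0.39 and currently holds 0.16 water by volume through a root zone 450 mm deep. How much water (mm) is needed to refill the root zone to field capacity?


SMD = (FC - theta) * D
    = (0.39 - 0.16) * 450
    = 0.230 * 450
    = 103.50 mm


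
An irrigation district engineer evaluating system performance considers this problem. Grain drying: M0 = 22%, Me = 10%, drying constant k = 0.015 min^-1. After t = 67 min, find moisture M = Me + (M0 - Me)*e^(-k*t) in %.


M = Me + (M0 - Me) * e^(-k*t)
  = 10 + (22 - 10) * e^(-0.015*67)
  = 10 + 12 * e^(-1.005)
  = 10 + 12 * 0.36604
  = 10 + 4.3925
  = 14.39%


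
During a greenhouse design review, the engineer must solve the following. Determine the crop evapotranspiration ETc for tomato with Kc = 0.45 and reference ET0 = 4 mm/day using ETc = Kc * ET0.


ETc = Kc * ET0
    = 0.45 * 4
    = 1.80 mm/day


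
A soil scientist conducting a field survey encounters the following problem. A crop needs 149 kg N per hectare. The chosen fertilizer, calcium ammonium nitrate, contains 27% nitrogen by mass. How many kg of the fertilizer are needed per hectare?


Rate = N_required / (N_content / 100)
     = 149 / (27 / 100)
     = 149 / 0.27
     = 551.85 kg/ha


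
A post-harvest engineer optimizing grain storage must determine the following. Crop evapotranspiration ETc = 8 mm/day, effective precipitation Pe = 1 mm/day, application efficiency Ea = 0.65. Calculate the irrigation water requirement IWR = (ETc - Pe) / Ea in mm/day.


IWR = (ETc - Pe) / Ea
    = (8 - 1) / 0.65
    = 7 / 0.65
    = 10.77 mm/day


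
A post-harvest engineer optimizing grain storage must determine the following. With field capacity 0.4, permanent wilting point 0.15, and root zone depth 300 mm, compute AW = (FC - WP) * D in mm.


AW = (FC - WP) * D
   = (0.4 - 0.15) * 300
   = 0.25 * 300
   = 75 mm


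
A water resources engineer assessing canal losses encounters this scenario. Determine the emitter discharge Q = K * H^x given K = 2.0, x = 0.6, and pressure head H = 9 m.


Q = K * H^x
  = 2.0 * 9^0.6
  = 2.0 * 3.7372
  = 7.47 L/h


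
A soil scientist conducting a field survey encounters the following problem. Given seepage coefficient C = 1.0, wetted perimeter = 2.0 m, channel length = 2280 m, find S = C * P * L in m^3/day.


S = C * P * L
  = 1.0 * 2.0 * 2280
  = 4560 m^3/day


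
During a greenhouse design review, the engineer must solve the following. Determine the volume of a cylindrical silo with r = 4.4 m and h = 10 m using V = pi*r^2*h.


V = pi * r^2 * h
  = pi * 4.4^2 * 10
  = pi * 19.36 * 10
  = 608.21 m^3


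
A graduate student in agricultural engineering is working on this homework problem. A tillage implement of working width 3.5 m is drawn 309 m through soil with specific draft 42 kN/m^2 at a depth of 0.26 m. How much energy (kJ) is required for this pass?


E = k * d * w * L
  = 42 * 0.26 * 3.5 * 309
  = 11809.98 kJ


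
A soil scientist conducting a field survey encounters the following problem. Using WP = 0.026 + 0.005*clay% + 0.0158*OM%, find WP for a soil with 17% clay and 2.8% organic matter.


WP = 0.026 + 0.005*17 + 0.0158*2.8
   = 0.026 + 0.0850 + 0.0442
   = 0.1552


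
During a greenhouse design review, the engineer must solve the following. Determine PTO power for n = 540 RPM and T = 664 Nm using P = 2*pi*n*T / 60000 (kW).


P = 2*pi*n*T / 60000
  = 2*pi * 540 * 664 / 60000
  = 2252898.92 / 60000
  = 37.55 kW


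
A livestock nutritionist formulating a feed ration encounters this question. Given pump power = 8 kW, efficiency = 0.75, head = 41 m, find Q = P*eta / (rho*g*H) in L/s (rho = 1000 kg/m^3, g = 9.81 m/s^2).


Q = (P * 1000 * eta) / (rho * g * H)
  = (8 * 1000 * 0.75) / (1000 * 9.81 * 41)
  = 6000 / 402210
  = 0.01492 m^3/s = 14.92 L/s


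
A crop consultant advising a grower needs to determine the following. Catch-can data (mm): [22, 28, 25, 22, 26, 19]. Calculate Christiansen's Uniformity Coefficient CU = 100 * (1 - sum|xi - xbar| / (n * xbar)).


xbar = 142 / 6 = 23.667
sum|xi - xbar| = 16
CU = 100 * (1 - 16 / (6 * 23.667))
   = 100 * (1 - 0.1127)
   = 88.73%


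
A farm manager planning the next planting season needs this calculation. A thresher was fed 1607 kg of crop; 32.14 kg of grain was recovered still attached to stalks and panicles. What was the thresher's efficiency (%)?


eta = (total - unthreshed) / total * 100
    = (1607 - 32.14) / 1607 * 100
    = 1574.86 / 1607 * 100
    = 98%


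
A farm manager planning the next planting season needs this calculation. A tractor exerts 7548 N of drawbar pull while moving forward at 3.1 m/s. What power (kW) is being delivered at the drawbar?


P = F * v / 1000
  = 7548 * 3.1 / 1000
  = 23398.80 / 1000
  = 23.40 kW


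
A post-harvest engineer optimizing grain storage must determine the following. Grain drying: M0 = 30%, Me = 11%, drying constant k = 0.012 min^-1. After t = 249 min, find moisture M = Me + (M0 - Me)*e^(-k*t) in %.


M = Me + (M0 - Me) * e^(-k*t)
  = 11 + (30 - 11) * e^(-0.012*249)
  = 11 + 19 * e^(-2.988)
  = 11 + 19 * 0.05039
  = 11 + 0.9574
  = 11.96%


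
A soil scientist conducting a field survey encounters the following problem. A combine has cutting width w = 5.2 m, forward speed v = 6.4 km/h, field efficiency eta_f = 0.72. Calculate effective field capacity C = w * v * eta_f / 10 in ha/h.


C = w * v * eta_f / 10
  = 5.2 * 6.4 * 0.72 / 10
  = 23.96 / 10
  = 2.40 ha/h


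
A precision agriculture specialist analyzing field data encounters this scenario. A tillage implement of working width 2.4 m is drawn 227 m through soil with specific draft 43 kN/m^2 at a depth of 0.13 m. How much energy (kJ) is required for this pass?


E = k * d * w * L
  = 43 * 0.13 * 2.4 * 227
  = 3045.43 kJ


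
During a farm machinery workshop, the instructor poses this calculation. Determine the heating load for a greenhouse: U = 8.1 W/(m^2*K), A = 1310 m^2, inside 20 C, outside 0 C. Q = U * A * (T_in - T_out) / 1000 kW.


dT = 20 - (0) = 20 K
Q = U * A * dT
  = 8.1 * 1310 * 20
  = 212220 W = 212.22 kW


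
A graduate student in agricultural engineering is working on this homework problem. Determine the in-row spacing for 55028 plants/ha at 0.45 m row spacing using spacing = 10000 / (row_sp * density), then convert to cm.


spacing = 10000 / (row_sp * density)
        = 10000 / (0.45 * 55028)
        = 10000 / 24762.60
        = 0.40383 m = 40.38 cm


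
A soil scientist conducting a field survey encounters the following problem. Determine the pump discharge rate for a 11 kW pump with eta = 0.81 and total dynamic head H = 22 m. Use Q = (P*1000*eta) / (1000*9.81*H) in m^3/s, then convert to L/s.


Q = (P * 1000 * eta) / (rho * g * H)
  = (11 * 1000 * 0.81) / (1000 * 9.81 * 22)
  = 8910 / 215820
  = 0.04128 m^3/s = 41.28 L/s


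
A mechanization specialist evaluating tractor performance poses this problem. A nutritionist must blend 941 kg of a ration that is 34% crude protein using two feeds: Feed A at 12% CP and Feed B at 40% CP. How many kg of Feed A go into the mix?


parts_A = CP_b - target = 40 - 34 = 6
parts_B = target - CP_a = 34 - 12 = 22
total_parts = 6 + 22 = 28
Feed A = 941 * 6 / 28 = 201.64 kg
Feed B = 941 * 22 / 28 = 739.36 kg

201.64 kg


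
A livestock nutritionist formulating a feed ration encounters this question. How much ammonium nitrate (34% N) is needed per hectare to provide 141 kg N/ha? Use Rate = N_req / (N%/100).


Rate = N_required / (N_content / 100)
     = 141 / (34 / 100)
     = 141 / 0.34
     = 414.71 kg/ha


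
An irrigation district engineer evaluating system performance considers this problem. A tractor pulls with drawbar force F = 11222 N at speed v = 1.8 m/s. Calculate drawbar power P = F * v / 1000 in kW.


P = F * v / 1000
  = 11222 * 1.8 / 1000
  = 20199.60 / 1000
  = 20.20 kW


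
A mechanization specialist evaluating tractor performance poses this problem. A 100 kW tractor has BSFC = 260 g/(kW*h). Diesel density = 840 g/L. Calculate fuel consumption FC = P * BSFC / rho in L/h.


FC = P * BSFC / rho_fuel
   = 100 * 260 / 840
   = 26000 / 840
   = 30.95 L/h


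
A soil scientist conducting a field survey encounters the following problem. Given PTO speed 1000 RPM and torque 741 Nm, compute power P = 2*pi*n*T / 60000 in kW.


P = 2*pi*n*T / 60000
  = 2*pi * 1000 * 741 / 60000
  = 4655840.31 / 60000
  = 77.60 kW


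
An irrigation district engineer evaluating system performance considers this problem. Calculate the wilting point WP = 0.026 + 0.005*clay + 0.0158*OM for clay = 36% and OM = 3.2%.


WP = 0.026 + 0.005*36 + 0.0158*3.2
   = 0.026 + 0.1800 + 0.0506
   = 0.2566


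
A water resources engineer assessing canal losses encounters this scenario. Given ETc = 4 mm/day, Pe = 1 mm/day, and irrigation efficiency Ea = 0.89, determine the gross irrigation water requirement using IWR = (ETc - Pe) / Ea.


IWR = (ETc - Pe) / Ea
    = (4 - 1) / 0.89
    = 3 / 0.89
    = 3.37 mm/day


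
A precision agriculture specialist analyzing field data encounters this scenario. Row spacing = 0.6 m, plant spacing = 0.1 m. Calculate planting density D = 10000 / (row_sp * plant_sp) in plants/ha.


D = 10000 / (row_sp * plant_sp)
  = 10000 / (0.6 * 0.1)
  = 10000 / 0.0600
  = 166666.67 plants/ha


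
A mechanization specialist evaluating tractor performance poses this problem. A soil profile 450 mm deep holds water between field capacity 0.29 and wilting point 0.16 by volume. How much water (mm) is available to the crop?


AW = (FC - WP) * D
   = (0.29 - 0.16) * 450
   = 0.13 * 450
   = 58.50 mm


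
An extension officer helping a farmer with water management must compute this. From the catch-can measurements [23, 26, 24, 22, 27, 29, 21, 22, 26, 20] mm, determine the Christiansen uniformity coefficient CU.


xbar = 240 / 10 = 24
sum|xi - xbar| = 24
CU = 100 * (1 - 24 / (10 * 24))
   = 100 * (1 - 0.1000)
   = 90%


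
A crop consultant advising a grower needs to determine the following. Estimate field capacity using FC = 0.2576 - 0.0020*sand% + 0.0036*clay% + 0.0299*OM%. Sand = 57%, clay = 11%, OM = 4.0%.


FC = 0.2576 - 0.0020*57 + 0.0036*11 + 0.0299*4.0
   = 0.2576 - 0.1140 + 0.0396 + 0.1196
   = 0.3028


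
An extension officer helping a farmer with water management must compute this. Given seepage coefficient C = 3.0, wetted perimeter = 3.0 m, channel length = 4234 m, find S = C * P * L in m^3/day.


S = C * P * L
  = 3.0 * 3.0 * 4234
  = 38106 m^3/day


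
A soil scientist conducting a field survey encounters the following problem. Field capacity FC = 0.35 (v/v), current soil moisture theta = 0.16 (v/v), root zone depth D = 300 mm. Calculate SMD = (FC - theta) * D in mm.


SMD = (FC - theta) * D
    = (0.35 - 0.16) * 300
    = 0.190 * 300
    = 57 mm


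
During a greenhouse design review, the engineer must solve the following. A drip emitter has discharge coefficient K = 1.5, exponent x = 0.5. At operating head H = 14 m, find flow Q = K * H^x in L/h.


Q = K * H^x
  = 1.5 * 14^0.5
  = 1.5 * 3.7417
  = 5.61 L/h


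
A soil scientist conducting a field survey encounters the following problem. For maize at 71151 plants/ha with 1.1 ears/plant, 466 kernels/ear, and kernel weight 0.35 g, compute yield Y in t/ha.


Y = density * ears * kernels * kw
  = 71151 * 1.1 * 466 * 0.35 g/ha
  = 12765200.91 g/ha
  = 12765.20 kg/ha = 12.77 t/ha


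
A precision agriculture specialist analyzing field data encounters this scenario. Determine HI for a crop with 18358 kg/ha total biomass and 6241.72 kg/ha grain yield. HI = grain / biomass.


HI = grain_yield / biomass
   = 6241.72 / 18358
   = 0.34


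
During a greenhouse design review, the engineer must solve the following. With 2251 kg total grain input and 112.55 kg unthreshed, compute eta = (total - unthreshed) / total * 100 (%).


eta = (total - unthreshed) / total * 100
    = (2251 - 112.55) / 2251 * 100
    = 2138.45 / 2251 * 100
    = 95%


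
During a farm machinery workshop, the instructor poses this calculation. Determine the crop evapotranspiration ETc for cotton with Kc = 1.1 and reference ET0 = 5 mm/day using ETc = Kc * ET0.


ETc = Kc * ET0
    = 1.1 * 5
    = 5.50 mm/day


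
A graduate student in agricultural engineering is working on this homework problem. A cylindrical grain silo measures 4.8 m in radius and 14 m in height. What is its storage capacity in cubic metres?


V = pi * r^2 * h
  = pi * 4.8^2 * 14
  = pi * 23.04 * 14
  = 1013.35 m^3


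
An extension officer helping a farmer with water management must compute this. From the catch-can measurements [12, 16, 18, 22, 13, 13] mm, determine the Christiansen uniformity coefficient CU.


xbar = 94 / 6 = 15.667
sum|xi - xbar| = 18
CU = 100 * (1 - 18 / (6 * 15.667))
   = 100 * (1 - 0.1915)
   = 80.85%


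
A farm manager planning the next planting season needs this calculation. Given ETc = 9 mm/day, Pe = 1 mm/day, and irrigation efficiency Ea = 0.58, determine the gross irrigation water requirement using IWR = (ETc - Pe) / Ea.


IWR = (ETc - Pe) / Ea
    = (9 - 1) / 0.58
    = 8 / 0.58
    = 13.79 mm/day


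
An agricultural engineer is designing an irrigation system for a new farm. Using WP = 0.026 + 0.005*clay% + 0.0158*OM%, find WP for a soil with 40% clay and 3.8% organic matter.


WP = 0.026 + 0.005*40 + 0.0158*3.8
   = 0.026 + 0.2000 + 0.0600
   = 0.2860


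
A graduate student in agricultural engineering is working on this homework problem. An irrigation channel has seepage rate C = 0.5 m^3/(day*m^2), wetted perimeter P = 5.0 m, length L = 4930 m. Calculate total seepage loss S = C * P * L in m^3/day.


S = C * P * L
  = 0.5 * 5.0 * 4930
  = 12325 m^3/day


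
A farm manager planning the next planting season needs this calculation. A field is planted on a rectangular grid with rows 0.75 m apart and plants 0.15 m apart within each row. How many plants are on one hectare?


D = 10000 / (row_sp * plant_sp)
  = 10000 / (0.75 * 0.15)
  = 10000 / 0.1125
  = 88888.89 plants/ha


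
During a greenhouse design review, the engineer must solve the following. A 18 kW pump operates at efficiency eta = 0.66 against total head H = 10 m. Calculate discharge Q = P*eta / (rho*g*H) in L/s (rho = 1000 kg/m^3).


Q = (P * 1000 * eta) / (rho * g * H)
  = (18 * 1000 * 0.66) / (1000 * 9.81 * 10)
  = 11880 / 98100
  = 0.12110 m^3/s = 121.10 L/s


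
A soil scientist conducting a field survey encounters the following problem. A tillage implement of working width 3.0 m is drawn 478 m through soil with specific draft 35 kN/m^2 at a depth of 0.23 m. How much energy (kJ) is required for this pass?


E = k * d * w * L
  = 35 * 0.23 * 3.0 * 478
  = 11543.70 kJ


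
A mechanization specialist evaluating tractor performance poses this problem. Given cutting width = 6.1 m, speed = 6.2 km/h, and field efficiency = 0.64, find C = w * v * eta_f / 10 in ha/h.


C = w * v * eta_f / 10
  = 6.1 * 6.2 * 0.64 / 10
  = 24.20 / 10
  = 2.42 ha/h


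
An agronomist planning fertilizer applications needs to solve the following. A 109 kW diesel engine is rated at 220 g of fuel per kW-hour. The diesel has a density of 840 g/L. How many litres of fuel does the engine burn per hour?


FC = P * BSFC / rho_fuel
   = 109 * 220 / 840
   = 23980 / 840
   = 28.55 L/h


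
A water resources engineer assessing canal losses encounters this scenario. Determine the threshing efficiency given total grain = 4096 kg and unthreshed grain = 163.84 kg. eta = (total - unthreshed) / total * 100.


eta = (total - unthreshed) / total * 100
    = (4096 - 163.84) / 4096 * 100
    = 3932.16 / 4096 * 100
    = 96%


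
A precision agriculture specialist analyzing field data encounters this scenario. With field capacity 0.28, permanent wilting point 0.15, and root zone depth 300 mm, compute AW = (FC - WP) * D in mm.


AW = (FC - WP) * D
   = (0.28 - 0.15) * 300
   = 0.13 * 300
   = 39 mm


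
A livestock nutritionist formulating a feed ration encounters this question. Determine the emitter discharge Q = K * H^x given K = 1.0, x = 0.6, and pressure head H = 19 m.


Q = K * H^x
  = 1.0 * 19^0.6
  = 1.0 * 5.8513
  = 5.85 L/h


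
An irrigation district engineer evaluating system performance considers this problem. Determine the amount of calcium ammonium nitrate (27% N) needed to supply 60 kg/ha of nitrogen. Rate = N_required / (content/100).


Rate = N_required / (N_content / 100)
     = 60 / (27 / 100)
     = 60 / 0.27
     = 222.22 kg/ha


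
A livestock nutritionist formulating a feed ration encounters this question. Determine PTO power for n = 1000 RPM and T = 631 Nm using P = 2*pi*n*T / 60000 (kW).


P = 2*pi*n*T / 60000
  = 2*pi * 1000 * 631 / 60000
  = 3964689.93 / 60000
  = 66.08 kW


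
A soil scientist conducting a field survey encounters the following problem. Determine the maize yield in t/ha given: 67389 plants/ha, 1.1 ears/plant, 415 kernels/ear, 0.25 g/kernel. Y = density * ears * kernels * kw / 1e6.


Y = density * ears * kernels * kw
  = 67389 * 1.1 * 415 * 0.25 g/ha
  = 7690769.63 g/ha
  = 7690.77 kg/ha = 7.69 t/ha


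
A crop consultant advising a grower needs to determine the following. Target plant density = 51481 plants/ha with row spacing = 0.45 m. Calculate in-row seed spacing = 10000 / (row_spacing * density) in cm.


spacing = 10000 / (row_sp * density)
        = 10000 / (0.45 * 51481)
        = 10000 / 23166.45
        = 0.43166 m = 43.17 cm


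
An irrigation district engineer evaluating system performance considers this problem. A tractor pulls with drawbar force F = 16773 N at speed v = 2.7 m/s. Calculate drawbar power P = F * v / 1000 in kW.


P = F * v / 1000
  = 16773 * 2.7 / 1000
  = 45287.10 / 1000
  = 45.29 kW


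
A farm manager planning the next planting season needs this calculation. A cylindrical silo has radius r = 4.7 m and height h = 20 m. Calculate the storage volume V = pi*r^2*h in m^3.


V = pi * r^2 * h
  = pi * 4.7^2 * 20
  = pi * 22.09 * 20
  = 1387.96 m^3


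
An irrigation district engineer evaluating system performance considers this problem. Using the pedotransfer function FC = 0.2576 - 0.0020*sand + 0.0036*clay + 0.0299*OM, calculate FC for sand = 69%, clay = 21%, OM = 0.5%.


FC = 0.2576 - 0.0020*69 + 0.0036*21 + 0.0299*0.5
   = 0.2576 - 0.1380 + 0.0756 + 0.0150
   = 0.2102


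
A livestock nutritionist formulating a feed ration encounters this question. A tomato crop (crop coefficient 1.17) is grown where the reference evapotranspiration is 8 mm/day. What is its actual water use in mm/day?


ETc = Kc * ET0
    = 1.17 * 8
    = 9.36 mm/day


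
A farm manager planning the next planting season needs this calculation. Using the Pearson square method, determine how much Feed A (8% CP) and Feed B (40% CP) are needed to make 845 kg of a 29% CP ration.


parts_A = CP_b - target = 40 - 29 = 11
parts_B = target - CP_a = 29 - 8 = 21
total_parts = 11 + 21 = 32
Feed A = 845 * 11 / 32 = 290.47 kg
Feed B = 845 * 21 / 32 = 554.53 kg

290.47 kg


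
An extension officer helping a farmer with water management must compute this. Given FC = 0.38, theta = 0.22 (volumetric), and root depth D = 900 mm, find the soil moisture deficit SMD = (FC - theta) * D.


SMD = (FC - theta) * D
    = (0.38 - 0.22) * 900
    = 0.160 * 900
    = 144 mm


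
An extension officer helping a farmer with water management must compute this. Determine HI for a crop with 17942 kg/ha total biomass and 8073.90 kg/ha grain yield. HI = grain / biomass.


HI = grain_yield / biomass
   = 8073.90 / 17942
   = 0.45


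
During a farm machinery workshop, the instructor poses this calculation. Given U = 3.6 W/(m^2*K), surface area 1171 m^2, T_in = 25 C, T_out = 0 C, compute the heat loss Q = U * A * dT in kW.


dT = 25 - (0) = 25 K
Q = U * A * dT
  = 3.6 * 1171 * 25
  = 105390 W = 105.39 kW


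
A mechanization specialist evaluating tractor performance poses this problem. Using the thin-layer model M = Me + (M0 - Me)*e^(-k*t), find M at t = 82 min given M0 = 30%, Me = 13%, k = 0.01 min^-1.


M = Me + (M0 - Me) * e^(-k*t)
  = 13 + (30 - 13) * e^(-0.01*82)
  = 13 + 17 * e^(-0.820)
  = 13 + 17 * 0.44043
  = 13 + 7.4873
  = 20.49%


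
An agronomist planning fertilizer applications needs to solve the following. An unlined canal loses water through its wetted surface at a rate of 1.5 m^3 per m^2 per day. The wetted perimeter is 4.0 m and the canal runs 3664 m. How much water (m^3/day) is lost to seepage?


S = C * P * L
  = 1.5 * 4.0 * 3664
  = 21984 m^3/day


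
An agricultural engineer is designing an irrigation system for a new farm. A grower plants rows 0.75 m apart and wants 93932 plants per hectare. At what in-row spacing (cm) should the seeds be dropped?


spacing = 10000 / (row_sp * density)
        = 10000 / (0.75 * 93932)
        = 10000 / 70449
        = 0.14195 m = 14.19 cm


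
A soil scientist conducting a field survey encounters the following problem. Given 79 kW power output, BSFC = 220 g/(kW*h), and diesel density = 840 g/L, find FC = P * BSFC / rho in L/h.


FC = P * BSFC / rho_fuel
   = 79 * 220 / 840
   = 17380 / 840
   = 20.69 L/h


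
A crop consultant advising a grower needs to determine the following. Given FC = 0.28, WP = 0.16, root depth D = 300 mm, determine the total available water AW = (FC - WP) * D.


AW = (FC - WP) * D
   = (0.28 - 0.16) * 300
   = 0.12 * 300
   = 36 mm


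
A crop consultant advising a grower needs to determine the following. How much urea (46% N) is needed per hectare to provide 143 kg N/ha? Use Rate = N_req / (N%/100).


Rate = N_required / (N_content / 100)
     = 143 / (46 / 100)
     = 143 / 0.46
     = 310.87 kg/ha


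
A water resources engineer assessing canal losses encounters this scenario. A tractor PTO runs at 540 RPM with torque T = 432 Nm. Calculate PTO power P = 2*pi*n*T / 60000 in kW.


P = 2*pi*n*T / 60000
  = 2*pi * 540 * 432 / 60000
  = 1465741.47 / 60000
  = 24.43 kW


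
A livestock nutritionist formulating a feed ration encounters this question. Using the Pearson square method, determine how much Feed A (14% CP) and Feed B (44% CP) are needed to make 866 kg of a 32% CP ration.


parts_A = CP_b - target = 44 - 32 = 12
parts_B = target - CP_a = 32 - 14 = 18
total_parts = 12 + 18 = 30
Feed A = 866 * 12 / 30 = 346.40 kg
Feed B = 866 * 18 / 30 = 519.60 kg

346.40 kg


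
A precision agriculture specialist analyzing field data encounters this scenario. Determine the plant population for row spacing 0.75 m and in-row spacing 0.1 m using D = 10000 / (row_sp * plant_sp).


D = 10000 / (row_sp * plant_sp)
  = 10000 / (0.75 * 0.1)
  = 10000 / 0.0750
  = 133333.33 plants/ha


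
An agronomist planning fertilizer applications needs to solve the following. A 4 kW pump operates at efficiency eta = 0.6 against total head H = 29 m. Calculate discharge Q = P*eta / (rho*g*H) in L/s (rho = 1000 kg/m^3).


Q = (P * 1000 * eta) / (rho * g * H)
  = (4 * 1000 * 0.6) / (1000 * 9.81 * 29)
  = 2400 / 284490
  = 0.00844 m^3/s = 8.44 L/s


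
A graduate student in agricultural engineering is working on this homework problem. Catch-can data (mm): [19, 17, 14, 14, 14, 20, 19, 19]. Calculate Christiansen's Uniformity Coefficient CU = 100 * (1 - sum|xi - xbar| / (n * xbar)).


xbar = 136 / 8 = 17
sum|xi - xbar| = 18
CU = 100 * (1 - 18 / (8 * 17))
   = 100 * (1 - 0.1324)
   = 86.76%


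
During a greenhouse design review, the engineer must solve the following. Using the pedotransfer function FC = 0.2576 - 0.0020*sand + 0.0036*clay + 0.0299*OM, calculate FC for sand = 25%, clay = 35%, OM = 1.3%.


FC = 0.2576 - 0.0020*25 + 0.0036*35 + 0.0299*1.3
   = 0.2576 - 0.0500 + 0.1260 + 0.0389
   = 0.3725


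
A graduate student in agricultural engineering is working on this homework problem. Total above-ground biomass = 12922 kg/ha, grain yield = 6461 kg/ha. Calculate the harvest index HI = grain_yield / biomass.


HI = grain_yield / biomass
   = 6461 / 12922
   = 0.50


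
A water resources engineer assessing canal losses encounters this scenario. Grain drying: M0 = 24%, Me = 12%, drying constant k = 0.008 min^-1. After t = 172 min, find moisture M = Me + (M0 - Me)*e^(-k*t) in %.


M = Me + (M0 - Me) * e^(-k*t)
  = 12 + (24 - 12) * e^(-0.008*172)
  = 12 + 12 * e^(-1.376)
  = 12 + 12 * 0.25259
  = 12 + 3.0310
  = 15.03%


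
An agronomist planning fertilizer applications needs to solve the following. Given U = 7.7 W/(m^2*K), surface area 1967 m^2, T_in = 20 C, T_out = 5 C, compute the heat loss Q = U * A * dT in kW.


dT = 20 - (5) = 15 K
Q = U * A * dT
  = 7.7 * 1967 * 15
  = 227188.50 W = 227.19 kW


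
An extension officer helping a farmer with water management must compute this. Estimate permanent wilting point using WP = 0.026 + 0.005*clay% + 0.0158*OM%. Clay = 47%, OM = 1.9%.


WP = 0.026 + 0.005*47 + 0.0158*1.9
   = 0.026 + 0.2350 + 0.0300
   = 0.2910


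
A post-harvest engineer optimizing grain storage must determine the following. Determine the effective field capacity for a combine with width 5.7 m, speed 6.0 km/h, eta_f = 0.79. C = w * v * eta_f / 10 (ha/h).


C = w * v * eta_f / 10
  = 5.7 * 6.0 * 0.79 / 10
  = 27.02 / 10
  = 2.70 ha/h


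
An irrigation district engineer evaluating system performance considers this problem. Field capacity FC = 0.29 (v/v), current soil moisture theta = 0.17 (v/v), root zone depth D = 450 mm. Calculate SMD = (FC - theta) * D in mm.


SMD = (FC - theta) * D
    = (0.29 - 0.17) * 450
    = 0.120 * 450
    = 54 mm


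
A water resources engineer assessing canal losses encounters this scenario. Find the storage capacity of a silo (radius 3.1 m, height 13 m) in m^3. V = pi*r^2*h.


V = pi * r^2 * h
  = pi * 3.1^2 * 13
  = pi * 9.61 * 13
  = 392.48 m^3


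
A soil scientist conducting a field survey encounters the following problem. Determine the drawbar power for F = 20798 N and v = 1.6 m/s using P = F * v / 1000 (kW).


P = F * v / 1000
  = 20798 * 1.6 / 1000
  = 33276.80 / 1000
  = 33.28 kW


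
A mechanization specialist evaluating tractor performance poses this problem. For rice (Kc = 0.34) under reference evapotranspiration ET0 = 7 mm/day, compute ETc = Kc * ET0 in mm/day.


ETc = Kc * ET0
    = 0.34 * 7
    = 2.38 mm/day


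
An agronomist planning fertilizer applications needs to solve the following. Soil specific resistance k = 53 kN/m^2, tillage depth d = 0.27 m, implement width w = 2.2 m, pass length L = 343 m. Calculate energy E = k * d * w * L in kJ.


E = k * d * w * L
  = 53 * 0.27 * 2.2 * 343
  = 10798.33 kJ


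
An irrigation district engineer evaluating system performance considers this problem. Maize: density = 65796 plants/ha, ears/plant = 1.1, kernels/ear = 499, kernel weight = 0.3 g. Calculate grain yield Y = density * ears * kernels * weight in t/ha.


Y = density * ears * kernels * kw
  = 65796 * 1.1 * 499 * 0.3 g/ha
  = 10834627.32 g/ha
  = 10834.63 kg/ha = 10.83 t/ha


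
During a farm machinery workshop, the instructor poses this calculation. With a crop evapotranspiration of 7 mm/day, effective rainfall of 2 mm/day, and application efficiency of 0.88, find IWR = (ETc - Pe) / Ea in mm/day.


IWR = (ETc - Pe) / Ea
    = (7 - 2) / 0.88
    = 5 / 0.88
    = 5.68 mm/day


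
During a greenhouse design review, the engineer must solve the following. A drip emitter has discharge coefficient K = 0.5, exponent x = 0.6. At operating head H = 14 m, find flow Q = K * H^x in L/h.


Q = K * H^x
  = 0.5 * 14^0.6
  = 0.5 * 4.8717
  = 2.44 L/h


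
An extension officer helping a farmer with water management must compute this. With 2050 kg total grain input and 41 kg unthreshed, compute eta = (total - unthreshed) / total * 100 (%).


eta = (total - unthreshed) / total * 100
    = (2050 - 41) / 2050 * 100
    = 2009 / 2050 * 100
    = 98%


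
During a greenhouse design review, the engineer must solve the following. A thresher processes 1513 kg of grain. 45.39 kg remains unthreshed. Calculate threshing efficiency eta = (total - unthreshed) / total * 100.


eta = (total - unthreshed) / total * 100
    = (1513 - 45.39) / 1513 * 100
    = 1467.61 / 1513 * 100
    = 97%


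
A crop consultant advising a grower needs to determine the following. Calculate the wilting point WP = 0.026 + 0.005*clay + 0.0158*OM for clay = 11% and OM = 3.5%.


WP = 0.026 + 0.005*11 + 0.0158*3.5
   = 0.026 + 0.0550 + 0.0553
   = 0.1363


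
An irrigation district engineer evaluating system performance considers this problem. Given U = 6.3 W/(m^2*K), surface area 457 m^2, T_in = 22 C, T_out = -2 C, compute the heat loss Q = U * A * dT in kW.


dT = 22 - (-2) = 24 K
Q = U * A * dT
  = 6.3 * 457 * 24
  = 69098.40 W = 69.10 kW


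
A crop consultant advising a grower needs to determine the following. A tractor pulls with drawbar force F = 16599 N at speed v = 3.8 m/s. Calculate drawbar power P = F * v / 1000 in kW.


P = F * v / 1000
  = 16599 * 3.8 / 1000
  = 63076.20 / 1000
  = 63.08 kW


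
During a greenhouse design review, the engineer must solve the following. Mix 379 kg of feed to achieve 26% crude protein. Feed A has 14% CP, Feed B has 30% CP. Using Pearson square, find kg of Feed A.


parts_A = CP_b - target = 30 - 26 = 4
parts_B = target - CP_a = 26 - 14 = 12
total_parts = 4 + 12 = 16
Feed A = 379 * 4 / 16 = 94.75 kg
Feed B = 379 * 12 / 16 = 284.25 kg

94.75 kg


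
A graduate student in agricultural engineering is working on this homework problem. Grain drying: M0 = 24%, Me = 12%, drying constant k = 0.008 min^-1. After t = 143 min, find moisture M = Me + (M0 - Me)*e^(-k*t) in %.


M = Me + (M0 - Me) * e^(-k*t)
  = 12 + (24 - 12) * e^(-0.008*143)
  = 12 + 12 * e^(-1.144)
  = 12 + 12 * 0.31854
  = 12 + 3.8225
  = 15.82%


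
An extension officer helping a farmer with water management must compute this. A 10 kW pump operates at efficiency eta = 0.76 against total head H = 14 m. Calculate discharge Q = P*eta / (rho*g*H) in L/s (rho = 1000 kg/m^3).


Q = (P * 1000 * eta) / (rho * g * H)
  = (10 * 1000 * 0.76) / (1000 * 9.81 * 14)
  = 7600 / 137340
  = 0.05534 m^3/s = 55.34 L/s


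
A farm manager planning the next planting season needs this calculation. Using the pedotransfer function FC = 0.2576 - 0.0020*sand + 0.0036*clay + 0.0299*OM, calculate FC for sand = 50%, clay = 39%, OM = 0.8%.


FC = 0.2576 - 0.0020*50 + 0.0036*39 + 0.0299*0.8
   = 0.2576 - 0.1000 + 0.1404 + 0.0239
   = 0.3219


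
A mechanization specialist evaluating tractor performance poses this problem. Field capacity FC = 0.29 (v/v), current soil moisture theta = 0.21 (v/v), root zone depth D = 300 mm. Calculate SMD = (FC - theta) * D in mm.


SMD = (FC - theta) * D
    = (0.29 - 0.21) * 300
    = 0.080 * 300
    = 24 mm


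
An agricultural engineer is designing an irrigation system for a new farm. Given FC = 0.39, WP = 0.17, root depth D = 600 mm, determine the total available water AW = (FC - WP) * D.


AW = (FC - WP) * D
   = (0.39 - 0.17) * 600
   = 0.22 * 600
   = 132 mm


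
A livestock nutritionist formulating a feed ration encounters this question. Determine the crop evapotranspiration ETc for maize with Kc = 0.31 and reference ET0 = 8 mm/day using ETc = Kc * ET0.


ETc = Kc * ET0
    = 0.31 * 8
    = 2.48 mm/day


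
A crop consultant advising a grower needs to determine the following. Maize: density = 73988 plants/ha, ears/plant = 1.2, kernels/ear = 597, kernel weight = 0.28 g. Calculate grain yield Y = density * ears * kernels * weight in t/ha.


Y = density * ears * kernels * kw
  = 73988 * 1.2 * 597 * 0.28 g/ha
  = 14841400.90 g/ha
  = 14841.40 kg/ha = 14.84 t/ha


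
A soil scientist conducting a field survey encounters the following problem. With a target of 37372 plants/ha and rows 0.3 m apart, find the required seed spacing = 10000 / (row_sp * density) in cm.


spacing = 10000 / (row_sp * density)
        = 10000 / (0.3 * 37372)
        = 10000 / 11211.60
        = 0.89193 m = 89.19 cm


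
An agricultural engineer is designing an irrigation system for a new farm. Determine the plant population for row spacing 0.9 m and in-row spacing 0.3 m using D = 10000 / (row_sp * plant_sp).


D = 10000 / (row_sp * plant_sp)
  = 10000 / (0.9 * 0.3)
  = 10000 / 0.2700
  = 37037.04 plants/ha


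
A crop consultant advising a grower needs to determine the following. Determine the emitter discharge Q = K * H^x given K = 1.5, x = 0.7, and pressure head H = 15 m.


Q = K * H^x
  = 1.5 * 15^0.7
  = 1.5 * 6.6568
  = 9.99 L/h


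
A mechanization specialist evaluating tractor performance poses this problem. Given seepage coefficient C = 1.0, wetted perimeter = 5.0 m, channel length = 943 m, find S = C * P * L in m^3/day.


S = C * P * L
  = 1.0 * 5.0 * 943
  = 4715 m^3/day


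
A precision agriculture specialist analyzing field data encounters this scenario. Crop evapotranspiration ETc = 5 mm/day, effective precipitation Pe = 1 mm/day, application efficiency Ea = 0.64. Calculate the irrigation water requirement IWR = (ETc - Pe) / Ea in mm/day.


IWR = (ETc - Pe) / Ea
    = (5 - 1) / 0.64
    = 4 / 0.64
    = 6.25 mm/day


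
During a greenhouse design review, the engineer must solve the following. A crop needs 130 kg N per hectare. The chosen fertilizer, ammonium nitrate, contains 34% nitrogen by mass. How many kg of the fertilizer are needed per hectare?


Rate = N_required / (N_content / 100)
     = 130 / (34 / 100)
     = 130 / 0.34
     = 382.35 kg/ha


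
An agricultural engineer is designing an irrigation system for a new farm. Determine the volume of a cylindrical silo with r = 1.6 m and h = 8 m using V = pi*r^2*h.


V = pi * r^2 * h
  = pi * 1.6^2 * 8
  = pi * 2.56 * 8
  = 64.34 m^3


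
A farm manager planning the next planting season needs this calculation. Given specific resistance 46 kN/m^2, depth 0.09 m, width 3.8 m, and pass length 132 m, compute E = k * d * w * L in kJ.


E = k * d * w * L
  = 46 * 0.09 * 3.8 * 132
  = 2076.62 kJ


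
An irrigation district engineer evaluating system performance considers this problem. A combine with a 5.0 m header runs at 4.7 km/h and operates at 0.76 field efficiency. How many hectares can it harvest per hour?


C = w * v * eta_f / 10
  = 5.0 * 4.7 * 0.76 / 10
  = 17.86 / 10
  = 1.79 ha/h


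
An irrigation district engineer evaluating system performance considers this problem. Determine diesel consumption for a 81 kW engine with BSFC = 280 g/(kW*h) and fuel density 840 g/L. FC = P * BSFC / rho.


FC = P * BSFC / rho_fuel
   = 81 * 280 / 840
   = 22680 / 840
   = 27 L/h


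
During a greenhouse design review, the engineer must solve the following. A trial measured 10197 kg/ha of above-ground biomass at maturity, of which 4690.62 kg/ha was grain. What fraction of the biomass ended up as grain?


HI = grain_yield / biomass
   = 4690.62 / 10197
   = 0.46


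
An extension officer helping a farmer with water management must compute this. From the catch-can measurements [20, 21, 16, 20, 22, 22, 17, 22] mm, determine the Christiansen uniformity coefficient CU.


xbar = 160 / 8 = 20
sum|xi - xbar| = 14
CU = 100 * (1 - 14 / (8 * 20))
   = 100 * (1 - 0.0875)
   = 91.25%


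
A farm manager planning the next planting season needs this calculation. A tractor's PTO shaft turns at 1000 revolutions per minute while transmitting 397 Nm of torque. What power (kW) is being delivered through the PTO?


P = 2*pi*n*T / 60000
  = 2*pi * 1000 * 397 / 60000
  = 2494424.57 / 60000
  = 41.57 kW


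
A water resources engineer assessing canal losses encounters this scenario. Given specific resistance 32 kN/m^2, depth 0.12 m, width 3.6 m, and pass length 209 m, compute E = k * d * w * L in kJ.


E = k * d * w * L
  = 32 * 0.12 * 3.6 * 209
  = 2889.22 kJ


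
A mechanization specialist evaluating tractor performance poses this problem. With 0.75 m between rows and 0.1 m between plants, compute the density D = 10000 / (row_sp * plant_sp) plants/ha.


D = 10000 / (row_sp * plant_sp)
  = 10000 / (0.75 * 0.1)
  = 10000 / 0.0750
  = 133333.33 plants/ha


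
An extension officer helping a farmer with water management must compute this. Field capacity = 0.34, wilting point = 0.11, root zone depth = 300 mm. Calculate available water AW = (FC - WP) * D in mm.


AW = (FC - WP) * D
   = (0.34 - 0.11) * 300
   = 0.23 * 300
   = 69 mm


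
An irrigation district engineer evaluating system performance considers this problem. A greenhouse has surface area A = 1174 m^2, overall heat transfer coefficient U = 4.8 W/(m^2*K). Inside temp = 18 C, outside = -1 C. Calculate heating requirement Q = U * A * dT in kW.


dT = 18 - (-1) = 19 K
Q = U * A * dT
  = 4.8 * 1174 * 19
  = 107068.80 W = 107.07 kW


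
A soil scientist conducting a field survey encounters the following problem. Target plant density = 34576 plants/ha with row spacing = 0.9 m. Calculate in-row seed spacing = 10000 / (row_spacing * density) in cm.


spacing = 10000 / (row_sp * density)
        = 10000 / (0.9 * 34576)
        = 10000 / 31118.40
        = 0.32135 m = 32.14 cm


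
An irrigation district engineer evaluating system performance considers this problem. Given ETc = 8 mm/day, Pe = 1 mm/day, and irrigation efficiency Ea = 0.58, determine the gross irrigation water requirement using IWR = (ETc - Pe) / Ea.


IWR = (ETc - Pe) / Ea
    = (8 - 1) / 0.58
    = 7 / 0.58
    = 12.07 mm/day


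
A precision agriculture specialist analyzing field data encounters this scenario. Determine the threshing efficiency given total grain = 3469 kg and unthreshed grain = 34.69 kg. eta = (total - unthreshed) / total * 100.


eta = (total - unthreshed) / total * 100
    = (3469 - 34.69) / 3469 * 100
    = 3434.31 / 3469 * 100
    = 99%
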